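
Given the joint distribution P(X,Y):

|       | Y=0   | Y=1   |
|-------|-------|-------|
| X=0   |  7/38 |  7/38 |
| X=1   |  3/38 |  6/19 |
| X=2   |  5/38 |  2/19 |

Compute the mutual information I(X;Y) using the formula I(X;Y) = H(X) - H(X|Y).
0.0797 bits

I(X;Y) = H(X) - H(X|Y)

Marginal of X (row sums):
  P(X=0) = 7/38 + 7/38 = 7/19
  P(X=1) = 3/38 + 6/19 = 15/38
  P(X=2) = 5/38 + 2/19 = 9/38
H(X) = -[(7/19)·log₂(7/19) + (15/38)·log₂(15/38) + (9/38)·log₂(9/38)]
  = 0.5307 + 0.5294 + 0.4922 = 1.5523 bits

Marginal of Y (column sums):
  P(Y=0) = 7/38 + 3/38 + 5/38 = 15/38
  P(Y=1) = 7/38 + 6/19 + 2/19 = 23/38
H(X|Y) = Σ_y P(y)·H(X|Y=y):
  Y=0: P(Y=0) = 15/38, P(X|Y=0) = (7/15, 1/5, 1/3) → H(X|Y=0) = 1.5058
  Y=1: P(Y=1) = 23/38, P(X|Y=1) = (7/23, 12/23, 4/23) → H(X|Y=1) = 1.4509
H(X|Y) = (15/38)·1.5058 + (23/38)·1.4509 = 1.4726 bits

I(X;Y) = H(X) - H(X|Y) = 1.5523 - 1.4726 = 0.0797 bits

Cross-check via I(X;Y) = H(X) + H(Y) - H(X,Y): computing H(Y) from the column sums and H(X,Y) from the 6 cells in the same way gives H(Y) = 0.9678 bits and H(X,Y) = 2.4404 bits, so
I(X;Y) = 1.5523 + 0.9678 - 2.4404 = 0.0797 bits ✓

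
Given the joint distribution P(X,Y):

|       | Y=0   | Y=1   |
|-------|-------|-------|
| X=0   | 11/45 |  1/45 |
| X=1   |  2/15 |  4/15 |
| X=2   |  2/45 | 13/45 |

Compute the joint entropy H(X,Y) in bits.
2.2321 bits

H(X,Y) = -Σ_{x,y} P(x,y) log₂ P(x,y). Per-cell terms -P(x,y)·log₂P(x,y):
  X=0: 0.49681, 0.12204
  X=1: 0.38759, 0.50850
  X=2: 0.19964, 0.51752
Sum of the 6 terms: H(X,Y) = 2.2321 bits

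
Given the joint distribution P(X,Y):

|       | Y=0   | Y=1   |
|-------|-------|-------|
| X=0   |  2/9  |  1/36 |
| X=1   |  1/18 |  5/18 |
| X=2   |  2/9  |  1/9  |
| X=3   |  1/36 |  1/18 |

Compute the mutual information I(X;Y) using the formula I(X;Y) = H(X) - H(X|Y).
0.2727 bits

I(X;Y) = H(X) - H(X|Y)

Marginal of X (row sums):
  P(X=0) = 2/9 + 1/36 = 1/4
  P(X=1) = 1/18 + 5/18 = 1/3
  P(X=2) = 2/9 + 1/9 = 1/3
  P(X=3) = 1/36 + 1/18 = 1/12
H(X) = -[(1/4)·log₂(1/4) + (1/3)·log₂(1/3) + (1/3)·log₂(1/3) + (1/12)·log₂(1/12)]
  = 0.50000 + 0.52832 + 0.52832 + 0.29875 = 1.8554 bits

Marginal of Y (column sums):
  P(Y=0) = 2/9 + 1/18 + 2/9 + 1/36 = 19/36
  P(Y=1) = 1/36 + 5/18 + 1/9 + 1/18 = 17/36
H(X|Y) = Σ_y P(y)·H(X|Y=y):
  Y=0: P(Y=0) = 19/36, P(X|Y=0) = (8/19, 2/19, 8/19, 1/19) → H(X|Y=0) = 1.61635
  Y=1: P(Y=1) = 17/36, P(X|Y=1) = (1/17, 10/17, 4/17, 2/17) → H(X|Y=1) = 1.54515
H(X|Y) = (19/36)·1.61635 + (17/36)·1.54515 = 1.5827 bits

I(X;Y) = H(X) - H(X|Y) = 1.8554 - 1.5827 = 0.2727 bits

Cross-check via I(X;Y) = H(X) + H(Y) - H(X,Y): computing H(Y) from the column sums and H(X,Y) from the 8 cells in the same way gives H(Y) = 0.9978 bits and H(X,Y) = 2.5805 bits, so
I(X;Y) = 1.8554 + 0.9978 - 2.5805 = 0.2727 bits ✓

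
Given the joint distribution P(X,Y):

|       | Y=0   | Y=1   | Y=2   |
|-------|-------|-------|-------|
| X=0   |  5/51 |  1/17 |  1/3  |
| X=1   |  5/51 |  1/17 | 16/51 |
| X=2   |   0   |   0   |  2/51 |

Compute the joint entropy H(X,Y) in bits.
2.3741 bits

H(X,Y) = -Σ_{x,y} P(x,y) log₂ P(x,y). Per-cell terms -P(x,y)·log₂P(x,y):
  X=0: 0.32848, 0.24044, 0.52832
  X=1: 0.32848, 0.24044, 0.52468
  X=2: 0.00000, 0.00000, 0.18323
  (cells with P = 0 contribute 0)
Sum of the 9 terms: H(X,Y) = 2.3741 bits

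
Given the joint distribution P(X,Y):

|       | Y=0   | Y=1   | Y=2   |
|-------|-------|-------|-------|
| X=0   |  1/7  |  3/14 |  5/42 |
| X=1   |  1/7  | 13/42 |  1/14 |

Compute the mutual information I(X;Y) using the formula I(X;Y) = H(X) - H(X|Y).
0.0196 bits

I(X;Y) = H(X) - H(X|Y)

Marginal of X (row sums):
  P(X=0) = 1/7 + 3/14 + 5/42 = 10/21
  P(X=1) = 1/7 + 13/42 + 1/14 = 11/21
H(X) = -[(10/21)·log₂(10/21) + (11/21)·log₂(11/21)]
  = 0.50971 + 0.48865 = 0.9984 bits

Marginal of Y (column sums):
  P(Y=0) = 1/7 + 1/7 = 2/7
  P(Y=1) = 3/14 + 13/42 = 11/21
  P(Y=2) = 5/42 + 1/14 = 4/21
H(X|Y) = Σ_y P(y)·H(X|Y=y):
  Y=0: P(Y=0) = 2/7, P(X|Y=0) = (1/2, 1/2) → H(X|Y=0) = 1.00000
  Y=1: P(Y=1) = 11/21, P(X|Y=1) = (9/22, 13/22) → H(X|Y=1) = 0.97602
  Y=2: P(Y=2) = 4/21, P(X|Y=2) = (5/8, 3/8) → H(X|Y=2) = 0.95443
H(X|Y) = (2/7)·1.00000 + (11/21)·0.97602 + (4/21)·0.95443 = 0.9788 bits

I(X;Y) = H(X) - H(X|Y) = 0.9984 - 0.9788 = 0.0196 bits

Cross-check via I(X;Y) = H(X) + H(Y) - H(X,Y): computing H(Y) from the column sums and H(X,Y) from the 6 cells in the same way gives H(Y) = 1.4607 bits and H(X,Y) = 2.4395 bits, so
I(X;Y) = 0.9984 + 1.4607 - 2.4395 = 0.0196 bits ✓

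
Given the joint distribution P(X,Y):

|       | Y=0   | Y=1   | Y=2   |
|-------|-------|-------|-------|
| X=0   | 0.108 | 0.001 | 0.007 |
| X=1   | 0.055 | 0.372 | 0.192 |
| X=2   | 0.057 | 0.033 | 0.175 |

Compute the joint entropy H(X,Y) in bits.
2.4628 bits

H(X,Y) = -Σ_{x,y} P(x,y) log₂ P(x,y). Per-cell terms -P(x,y)·log₂P(x,y):
  X=0: 0.346777, 0.009966, 0.050109
  X=1: 0.230143, 0.530705, 0.457118
  X=2: 0.235575, 0.162406, 0.440050
Sum of the 9 terms: H(X,Y) = 2.4628 bits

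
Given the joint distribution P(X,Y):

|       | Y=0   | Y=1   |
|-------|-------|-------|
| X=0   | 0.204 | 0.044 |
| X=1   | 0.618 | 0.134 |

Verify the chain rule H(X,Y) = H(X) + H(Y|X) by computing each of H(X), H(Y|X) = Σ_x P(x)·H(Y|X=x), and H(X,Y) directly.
H(X) = 0.8081 bits, H(Y|X) = 0.6757 bits, H(X,Y) = 1.4838 bits

Marginal of X (row sums):
  P(X=0) = 0.204 + 0.044 = 0.248
  P(X=1) = 0.618 + 0.134 = 0.752
H(X) = -[0.248·log₂(0.248) + 0.752·log₂(0.752)]
  = 0.4989 + 0.3092 = 0.8081 bits

H(Y|X) = Σ_x P(x)·H(Y|X=x):
  X=0: P(X=0) = 0.248, P(Y|X=0) = (51/62, 11/62) → H(Y|X=0) = 0.6744
  X=1: P(X=1) = 0.752, P(Y|X=1) = (309/376, 67/376) → H(Y|X=1) = 0.6761
H(Y|X) = 0.248·0.6744 + 0.752·0.6761 = 0.6757 bits

H(X,Y) = -Σ_{x,y} P(x,y) log₂ P(x,y). Per-cell terms -P(x,y)·log₂P(x,y):
  X=0: 0.4678, 0.1983
  X=1: 0.4291, 0.3886
Sum of the 4 terms: H(X,Y) = 1.4838 bits

Chain rule check:
  H(X) + H(Y|X) = 0.8081 + 0.6757 = 1.4838 bits
  H(X,Y) = 1.4838 bits
✓ Chain rule verified.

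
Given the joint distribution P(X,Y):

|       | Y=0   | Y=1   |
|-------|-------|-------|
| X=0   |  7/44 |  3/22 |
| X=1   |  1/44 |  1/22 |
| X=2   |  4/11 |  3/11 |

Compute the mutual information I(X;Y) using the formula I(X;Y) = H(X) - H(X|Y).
0.0103 bits

I(X;Y) = H(X) - H(X|Y)

Marginal of X (row sums):
  P(X=0) = 7/44 + 3/22 = 13/44
  P(X=1) = 1/44 + 1/22 = 3/44
  P(X=2) = 4/11 + 3/11 = 7/11
H(X) = -[(13/44)·log₂(13/44) + (3/44)·log₂(3/44) + (7/11)·log₂(7/11)]
  = 0.51970 + 0.26417 + 0.41496 = 1.19883 bits

Marginal of Y (column sums):
  P(Y=0) = 7/44 + 1/44 + 4/11 = 6/11
  P(Y=1) = 3/22 + 1/22 + 3/11 = 5/11
H(X|Y) = Σ_y P(y)·H(X|Y=y):
  Y=0: P(Y=0) = 6/11, P(X|Y=0) = (7/24, 1/24, 2/3) → H(X|Y=0) = 1.09948
  Y=1: P(Y=1) = 5/11, P(X|Y=1) = (3/10, 1/10, 3/5) → H(X|Y=1) = 1.29546
H(X|Y) = (6/11)·1.09948 + (5/11)·1.29546 = 1.18856 bits

I(X;Y) = H(X) - H(X|Y) = 1.19883 - 1.18856 = 0.0103 bits

Cross-check via I(X;Y) = H(X) + H(Y) - H(X,Y): computing H(Y) from the column sums and H(X,Y) from the 6 cells in the same way gives H(Y) = 0.99403 bits and H(X,Y) = 2.18260 bits, so
I(X;Y) = 1.19883 + 0.99403 - 2.18260 = 0.0103 bits ✓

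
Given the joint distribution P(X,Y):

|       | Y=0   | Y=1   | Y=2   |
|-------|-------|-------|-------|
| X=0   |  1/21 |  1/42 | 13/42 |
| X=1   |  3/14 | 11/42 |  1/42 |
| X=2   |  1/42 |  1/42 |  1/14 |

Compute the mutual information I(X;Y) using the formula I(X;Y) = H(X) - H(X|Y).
0.4633 bits

I(X;Y) = H(X) - H(X|Y)

Marginal of X (row sums):
  P(X=0) = 1/21 + 1/42 + 13/42 = 8/21
  P(X=1) = 3/14 + 11/42 + 1/42 = 1/2
  P(X=2) = 1/42 + 1/42 + 1/14 = 5/42
H(X) = -[(8/21)·log₂(8/21) + (1/2)·log₂(1/2) + (5/42)·log₂(5/42)]
  = 0.5304 + 0.5000 + 0.3655 = 1.3959 bits

Marginal of Y (column sums):
  P(Y=0) = 1/21 + 3/14 + 1/42 = 2/7
  P(Y=1) = 1/42 + 11/42 + 1/42 = 13/42
  P(Y=2) = 13/42 + 1/42 + 1/14 = 17/42
H(X|Y) = Σ_y P(y)·H(X|Y=y):
  Y=0: P(Y=0) = 2/7, P(X|Y=0) = (1/6, 3/4, 1/12) → H(X|Y=0) = 1.0409
  Y=1: P(Y=1) = 13/42, P(X|Y=1) = (1/13, 11/13, 1/13) → H(X|Y=1) = 0.7732
  Y=2: P(Y=2) = 17/42, P(X|Y=2) = (13/17, 1/17, 3/17) → H(X|Y=2) = 0.9780
H(X|Y) = (2/7)·1.0409 + (13/42)·0.7732 + (17/42)·0.9780 = 0.9326 bits

I(X;Y) = H(X) - H(X|Y) = 1.3959 - 0.9326 = 0.4633 bits

Cross-check via I(X;Y) = H(X) + H(Y) - H(X,Y): computing H(Y) from the column sums and H(X,Y) from the 9 cells in the same way gives H(Y) = 1.5682 bits and H(X,Y) = 2.5008 bits, so
I(X;Y) = 1.3959 + 1.5682 - 2.5008 = 0.4633 bits ✓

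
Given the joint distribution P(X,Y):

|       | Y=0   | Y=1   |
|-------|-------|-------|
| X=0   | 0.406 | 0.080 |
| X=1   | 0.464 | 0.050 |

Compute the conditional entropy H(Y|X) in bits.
0.5502 bits

H(Y|X) = H(X,Y) - H(X)

H(X,Y) = -Σ_{x,y} P(x,y) log₂ P(x,y). Per-cell terms -P(x,y)·log₂P(x,y):
  X=0: 0.5280, 0.2915
  X=1: 0.5140, 0.2161
Sum of the 4 terms: H(X,Y) = 1.5496 bits

Marginal of X (row sums):
  P(X=0) = 0.406 + 0.080 = 0.486
  P(X=1) = 0.464 + 0.050 = 0.514
H(X) = -[0.486·log₂(0.486) + 0.514·log₂(0.514)]
  = 0.5059 + 0.4935 = 0.9994 bits

H(Y|X) = H(X,Y) - H(X) = 1.5496 - 0.9994 = 0.5502 bits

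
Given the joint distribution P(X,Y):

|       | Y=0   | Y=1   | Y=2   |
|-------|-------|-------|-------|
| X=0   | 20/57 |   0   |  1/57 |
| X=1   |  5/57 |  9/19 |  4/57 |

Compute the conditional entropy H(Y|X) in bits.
0.7706 bits

H(Y|X) = H(X,Y) - H(X)

H(X,Y) = -Σ_{x,y} P(x,y) log₂ P(x,y). Per-cell terms -P(x,y)·log₂P(x,y):
  X=0: 0.530162, 0.000000, 0.102331
  X=1: 0.307979, 0.510633, 0.268975
  (cells with P = 0 contribute 0)
Sum of the 6 terms: H(X,Y) = 1.72008 bits

Marginal of X (row sums):
  P(X=0) = 20/57 + 0 + 1/57 = 7/19
  P(X=1) = 5/57 + 9/19 + 4/57 = 12/19
H(X) = -[(7/19)·log₂(7/19) + (12/19)·log₂(12/19)]
  = 0.530737 + 0.418715 = 0.94945 bits

H(Y|X) = H(X,Y) - H(X) = 1.72008 - 0.94945 = 0.7706 bits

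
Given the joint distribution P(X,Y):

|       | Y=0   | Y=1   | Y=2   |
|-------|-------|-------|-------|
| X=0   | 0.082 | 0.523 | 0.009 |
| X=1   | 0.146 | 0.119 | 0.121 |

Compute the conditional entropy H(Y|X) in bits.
1.0233 bits

H(Y|X) = H(X,Y) - H(X)

H(X,Y) = -Σ_{x,y} P(x,y) log₂ P(x,y). Per-cell terms -P(x,y)·log₂P(x,y):
  X=0: 0.29588, 0.48907, 0.06116
  X=1: 0.40529, 0.36545, 0.36868
Sum of the 6 terms: H(X,Y) = 1.9855 bits

Marginal of X (row sums):
  P(X=0) = 0.082 + 0.523 + 0.009 = 0.614
  P(X=1) = 0.146 + 0.119 + 0.121 = 0.386
H(X) = -[0.614·log₂(0.614) + 0.386·log₂(0.386)]
  = 0.43207 + 0.53010 = 0.9622 bits

H(Y|X) = H(X,Y) - H(X) = 1.9855 - 0.9622 = 1.0233 bits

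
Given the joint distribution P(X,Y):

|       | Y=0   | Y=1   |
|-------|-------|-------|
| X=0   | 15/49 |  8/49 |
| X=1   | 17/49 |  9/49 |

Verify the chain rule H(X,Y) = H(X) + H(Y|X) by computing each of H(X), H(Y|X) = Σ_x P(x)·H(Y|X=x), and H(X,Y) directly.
H(X) = 0.9973 bits, H(Y|X) = 0.9313 bits, H(X,Y) = 1.9286 bits

Marginal of X (row sums):
  P(X=0) = 15/49 + 8/49 = 23/49
  P(X=1) = 17/49 + 9/49 = 26/49
H(X) = -[(23/49)·log₂(23/49) + (26/49)·log₂(26/49)]
  = 0.5122 + 0.4851 = 0.9973 bits

H(Y|X) = Σ_x P(x)·H(Y|X=x):
  X=0: P(X=0) = 23/49, P(Y|X=0) = (15/23, 8/23) → H(Y|X=0) = 0.9321
  X=1: P(X=1) = 26/49, P(Y|X=1) = (17/26, 9/26) → H(Y|X=1) = 0.9306
H(Y|X) = (23/49)·0.9321 + (26/49)·0.9306 = 0.9313 bits

H(X,Y) = -Σ_{x,y} P(x,y) log₂ P(x,y). Per-cell terms -P(x,y)·log₂P(x,y):
  X=0: 0.5228, 0.4269
  X=1: 0.5299, 0.4490
Sum of the 4 terms: H(X,Y) = 1.9286 bits

Chain rule check:
  H(X) + H(Y|X) = 0.9973 + 0.9313 = 1.9286 bits
  H(X,Y) = 1.9286 bits
✓ Chain rule verified.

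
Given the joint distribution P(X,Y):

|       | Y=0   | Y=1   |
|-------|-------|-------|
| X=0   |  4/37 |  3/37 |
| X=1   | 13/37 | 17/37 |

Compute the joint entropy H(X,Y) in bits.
1.6865 bits

H(X,Y) = -Σ_{x,y} P(x,y) log₂ P(x,y). Per-cell terms -P(x,y)·log₂P(x,y):
  X=0: 0.346968, 0.293878
  X=1: 0.530194, 0.515509
Sum of the 4 terms: H(X,Y) = 1.6865 bits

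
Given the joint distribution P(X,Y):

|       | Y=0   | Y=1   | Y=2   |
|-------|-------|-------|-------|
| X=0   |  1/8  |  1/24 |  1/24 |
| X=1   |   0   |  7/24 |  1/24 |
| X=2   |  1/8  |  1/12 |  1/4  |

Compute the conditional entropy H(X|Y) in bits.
1.0858 bits

H(X|Y) = H(X,Y) - H(Y)

H(X,Y) = -Σ_{x,y} P(x,y) log₂ P(x,y). Per-cell terms -P(x,y)·log₂P(x,y):
  X=0: 0.375000, 0.191040, 0.191040
  X=1: 0.000000, 0.518469, 0.191040
  X=2: 0.375000, 0.298747, 0.500000
  (cells with P = 0 contribute 0)
Sum of the 9 terms: H(X,Y) = 2.640336 bits

Marginal of Y (column sums):
  P(Y=0) = 1/8 + 0 + 1/8 = 1/4
  P(Y=1) = 1/24 + 7/24 + 1/12 = 5/12
  P(Y=2) = 1/24 + 1/24 + 1/4 = 1/3
H(Y) = -[(1/4)·log₂(1/4) + (5/12)·log₂(5/12) + (1/3)·log₂(1/3)]
  = 0.500000 + 0.526264 + 0.528321 = 1.554585 bits

H(X|Y) = H(X,Y) - H(Y) = 2.640336 - 1.554585 = 1.0858 bits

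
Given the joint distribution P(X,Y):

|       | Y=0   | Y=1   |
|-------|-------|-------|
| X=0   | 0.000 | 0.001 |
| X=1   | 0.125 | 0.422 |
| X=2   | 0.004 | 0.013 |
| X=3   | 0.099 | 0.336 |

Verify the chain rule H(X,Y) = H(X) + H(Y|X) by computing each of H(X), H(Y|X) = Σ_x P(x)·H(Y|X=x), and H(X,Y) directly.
H(X) = 1.1084 bits, H(Y|X) = 0.7741 bits, H(X,Y) = 1.8825 bits

Marginal of X (row sums):
  P(X=0) = 0.000 + 0.001 = 0.001
  P(X=1) = 0.125 + 0.422 = 0.547
  P(X=2) = 0.004 + 0.013 = 0.017
  P(X=3) = 0.099 + 0.336 = 0.435
H(X) = -[0.001·log₂(0.001) + 0.547·log₂(0.547) + 0.017·log₂(0.017) + 0.435·log₂(0.435)]
  = 0.00997 + 0.47610 + 0.09993 + 0.52240 = 1.1084 bits

H(Y|X) = Σ_x P(x)·H(Y|X=x):
  X=0: P(X=0) = 0.001, P(Y|X=0) = (0, 1) → H(Y|X=0) = 0.00000
  X=1: P(X=1) = 0.547, P(Y|X=1) = (125/547, 422/547) → H(Y|X=1) = 0.77542
  X=2: P(X=2) = 0.017, P(Y|X=2) = (4/17, 13/17) → H(Y|X=2) = 0.78713
  X=3: P(X=3) = 0.435, P(Y|X=3) = (33/145, 112/145) → H(Y|X=3) = 0.77378
H(Y|X) = 0.001·0.00000 + 0.547·0.77542 + 0.017·0.78713 + 0.435·0.77378 = 0.7741 bits

H(X,Y) = -Σ_{x,y} P(x,y) log₂ P(x,y). Per-cell terms -P(x,y)·log₂P(x,y):
  X=0: 0.00000, 0.00997
  X=1: 0.37500, 0.52526
  X=2: 0.03186, 0.08145
  X=3: 0.33031, 0.52868
  (cells with P = 0 contribute 0)
Sum of the 8 terms: H(X,Y) = 1.8825 bits

Chain rule check:
  H(X) + H(Y|X) = 1.1084 + 0.7741 = 1.8825 bits
  H(X,Y) = 1.8825 bits
✓ Chain rule verified.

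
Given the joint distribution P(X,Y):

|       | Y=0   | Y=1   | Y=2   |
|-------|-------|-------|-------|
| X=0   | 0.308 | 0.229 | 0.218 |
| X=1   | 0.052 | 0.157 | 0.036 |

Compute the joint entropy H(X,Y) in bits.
2.3032 bits

H(X,Y) = -Σ_{x,y} P(x,y) log₂ P(x,y). Per-cell terms -P(x,y)·log₂P(x,y):
  X=0: 0.52329, 0.48699, 0.47908
  X=1: 0.22180, 0.41937, 0.17265
Sum of the 6 terms: H(X,Y) = 2.3032 bits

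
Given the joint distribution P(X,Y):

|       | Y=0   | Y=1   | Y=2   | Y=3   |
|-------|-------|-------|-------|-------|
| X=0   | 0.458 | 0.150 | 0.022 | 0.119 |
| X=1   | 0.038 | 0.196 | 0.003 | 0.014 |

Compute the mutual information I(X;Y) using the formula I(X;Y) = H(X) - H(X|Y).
0.2000 bits

I(X;Y) = H(X) - H(X|Y)

Marginal of X (row sums):
  P(X=0) = 0.458 + 0.150 + 0.022 + 0.119 = 0.749
  P(X=1) = 0.038 + 0.196 + 0.003 + 0.014 = 0.251
H(X) = -[0.749·log₂(0.749) + 0.251·log₂(0.251)]
  = 0.3123 + 0.5006 = 0.8129 bits

Marginal of Y (column sums):
  P(Y=0) = 0.458 + 0.038 = 0.496
  P(Y=1) = 0.150 + 0.196 = 0.346
  P(Y=2) = 0.022 + 0.003 = 0.025
  P(Y=3) = 0.119 + 0.014 = 0.133
H(X|Y) = Σ_y P(y)·H(X|Y=y):
  Y=0: P(Y=0) = 0.496, P(X|Y=0) = (229/248, 19/248) → H(X|Y=0) = 0.3901
  Y=1: P(Y=1) = 0.346, P(X|Y=1) = (75/173, 98/173) → H(X|Y=1) = 0.9872
  Y=2: P(Y=2) = 0.025, P(X|Y=2) = (22/25, 3/25) → H(X|Y=2) = 0.5294
  Y=3: P(Y=3) = 0.133, P(X|Y=3) = (17/19, 2/19) → H(X|Y=3) = 0.4855
H(X|Y) = 0.496·0.3901 + 0.346·0.9872 + 0.025·0.5294 + 0.133·0.4855 = 0.6129 bits

I(X;Y) = H(X) - H(X|Y) = 0.8129 - 0.6129 = 0.2000 bits

Cross-check via I(X;Y) = H(X) + H(Y) - H(X,Y): computing H(Y) from the column sums and H(X,Y) from the 8 cells in the same way gives H(Y) = 1.5517 bits and H(X,Y) = 2.1646 bits, so
I(X;Y) = 0.8129 + 1.5517 - 2.1646 = 0.2000 bits ✓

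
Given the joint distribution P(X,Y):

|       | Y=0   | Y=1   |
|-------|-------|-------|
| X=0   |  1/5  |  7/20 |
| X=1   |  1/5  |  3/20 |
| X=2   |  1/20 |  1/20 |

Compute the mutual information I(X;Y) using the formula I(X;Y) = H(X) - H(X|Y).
0.0278 bits

I(X;Y) = H(X) - H(X|Y)

Marginal of X (row sums):
  P(X=0) = 1/5 + 7/20 = 11/20
  P(X=1) = 1/5 + 3/20 = 7/20
  P(X=2) = 1/20 + 1/20 = 1/10
H(X) = -[(11/20)·log₂(11/20) + (7/20)·log₂(7/20) + (1/10)·log₂(1/10)]
  = 0.474373 + 0.530101 + 0.332193 = 1.33667 bits

Marginal of Y (column sums):
  P(Y=0) = 1/5 + 1/5 + 1/20 = 9/20
  P(Y=1) = 7/20 + 3/20 + 1/20 = 11/20
H(X|Y) = Σ_y P(y)·H(X|Y=y):
  Y=0: P(Y=0) = 9/20, P(X|Y=0) = (4/9, 4/9, 1/9) → H(X|Y=0) = 1.392147
  Y=1: P(Y=1) = 11/20, P(X|Y=1) = (7/11, 3/11, 1/11) → H(X|Y=1) = 1.240671
H(X|Y) = (9/20)·1.392147 + (11/20)·1.240671 = 1.30884 bits

I(X;Y) = H(X) - H(X|Y) = 1.33667 - 1.30884 = 0.0278 bits

Cross-check via I(X;Y) = H(X) + H(Y) - H(X,Y): computing H(Y) from the column sums and H(X,Y) from the 6 cells in the same way gives H(Y) = 0.99277 bits and H(X,Y) = 2.30161 bits, so
I(X;Y) = 1.33667 + 0.99277 - 2.30161 = 0.0278 bits ✓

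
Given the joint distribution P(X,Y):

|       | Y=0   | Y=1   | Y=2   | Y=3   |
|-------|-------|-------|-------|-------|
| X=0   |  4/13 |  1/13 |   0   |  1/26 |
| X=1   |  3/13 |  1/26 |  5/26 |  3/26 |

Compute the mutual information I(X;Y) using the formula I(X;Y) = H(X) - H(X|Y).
0.2216 bits

I(X;Y) = H(X) - H(X|Y)

Marginal of X (row sums):
  P(X=0) = 4/13 + 1/13 + 0 + 1/26 = 11/26
  P(X=1) = 3/13 + 1/26 + 5/26 + 3/26 = 15/26
H(X) = -[(11/26)·log₂(11/26) + (15/26)·log₂(15/26)]
  = 0.52504 + 0.45782 = 0.9829 bits

Marginal of Y (column sums):
  P(Y=0) = 4/13 + 3/13 = 7/13
  P(Y=1) = 1/13 + 1/26 = 3/26
  P(Y=2) = 0 + 5/26 = 5/26
  P(Y=3) = 1/26 + 3/26 = 2/13
H(X|Y) = Σ_y P(y)·H(X|Y=y):
  Y=0: P(Y=0) = 7/13, P(X|Y=0) = (4/7, 3/7) → H(X|Y=0) = 0.98523
  Y=1: P(Y=1) = 3/26, P(X|Y=1) = (2/3, 1/3) → H(X|Y=1) = 0.91830
  Y=2: P(Y=2) = 5/26, P(X|Y=2) = (0, 1) → H(X|Y=2) = 0.00000
  Y=3: P(Y=3) = 2/13, P(X|Y=3) = (1/4, 3/4) → H(X|Y=3) = 0.81128
H(X|Y) = (7/13)·0.98523 + (3/26)·0.91830 + (5/26)·0.00000 + (2/13)·0.81128 = 0.7613 bits

I(X;Y) = H(X) - H(X|Y) = 0.9829 - 0.7613 = 0.2216 bits

Cross-check via I(X;Y) = H(X) + H(Y) - H(X,Y): computing H(Y) from the column sums and H(X,Y) from the 8 cells in the same way gives H(Y) = 1.7132 bits and H(X,Y) = 2.4745 bits, so
I(X;Y) = 0.9829 + 1.7132 - 2.4745 = 0.2216 bits ✓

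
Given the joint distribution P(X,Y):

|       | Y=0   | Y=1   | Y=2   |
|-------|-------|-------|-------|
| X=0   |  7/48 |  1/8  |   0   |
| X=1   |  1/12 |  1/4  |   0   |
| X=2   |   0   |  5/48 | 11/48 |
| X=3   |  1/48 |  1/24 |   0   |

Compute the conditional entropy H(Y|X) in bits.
0.8962 bits

H(Y|X) = H(X,Y) - H(X)

H(X,Y) = -Σ_{x,y} P(x,y) log₂ P(x,y). Per-cell terms -P(x,y)·log₂P(x,y):
  X=0: 0.4051, 0.3750, 0.0000
  X=1: 0.2987, 0.5000, 0.0000
  X=2: 0.0000, 0.3399, 0.4871
  X=3: 0.1164, 0.1910, 0.0000
  (cells with P = 0 contribute 0)
Sum of the 12 terms: H(X,Y) = 2.7132 bits

Marginal of X (row sums):
  P(X=0) = 7/48 + 1/8 + 0 = 13/48
  P(X=1) = 1/12 + 1/4 + 0 = 1/3
  P(X=2) = 0 + 5/48 + 11/48 = 1/3
  P(X=3) = 1/48 + 1/24 + 0 = 1/16
H(X) = -[(13/48)·log₂(13/48) + (1/3)·log₂(1/3) + (1/3)·log₂(1/3) + (1/16)·log₂(1/16)]
  = 0.5104 + 0.5283 + 0.5283 + 0.2500 = 1.8170 bits

H(Y|X) = H(X,Y) - H(X) = 2.7132 - 1.8170 = 0.8962 bits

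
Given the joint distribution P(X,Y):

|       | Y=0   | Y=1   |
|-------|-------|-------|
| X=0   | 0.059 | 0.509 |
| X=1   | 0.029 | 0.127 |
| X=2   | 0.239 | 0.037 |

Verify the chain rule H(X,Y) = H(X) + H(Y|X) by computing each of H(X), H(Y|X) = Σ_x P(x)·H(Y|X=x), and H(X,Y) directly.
H(X) = 1.3943 bits, H(Y|X) = 0.5383 bits, H(X,Y) = 1.9325 bits

Marginal of X (row sums):
  P(X=0) = 0.059 + 0.509 = 0.568
  P(X=1) = 0.029 + 0.127 = 0.156
  P(X=2) = 0.239 + 0.037 = 0.276
H(X) = -[0.568·log₂(0.568) + 0.156·log₂(0.156) + 0.276·log₂(0.276)]
  = 0.463509 + 0.418140 + 0.512604 = 1.3943 bits

H(Y|X) = Σ_x P(x)·H(Y|X=x):
  X=0: P(X=0) = 0.568, P(Y|X=0) = (59/568, 509/568) → H(Y|X=0) = 0.481155
  X=1: P(X=1) = 0.156, P(Y|X=1) = (29/156, 127/156) → H(Y|X=1) = 0.692810
  X=2: P(X=2) = 0.276, P(Y|X=2) = (239/276, 37/276) → H(Y|X=2) = 0.568463
H(Y|X) = 0.568·0.481155 + 0.156·0.692810 + 0.276·0.568463 = 0.5383 bits

H(X,Y) = -Σ_{x,y} P(x,y) log₂ P(x,y). Per-cell terms -P(x,y)·log₂P(x,y):
  X=0: 0.240905, 0.495900
  X=1: 0.148126, 0.378092
  X=2: 0.493515, 0.175984
Sum of the 6 terms: H(X,Y) = 1.9325 bits

Chain rule check:
  H(X) + H(Y|X) = 1.3943 + 0.5383 = 1.9326 bits
  H(X,Y) = 1.9325 bits
✓ Chain rule verified (Δ = 0.0001 is 4-dp rounding noise: each of the three values was rounded independently).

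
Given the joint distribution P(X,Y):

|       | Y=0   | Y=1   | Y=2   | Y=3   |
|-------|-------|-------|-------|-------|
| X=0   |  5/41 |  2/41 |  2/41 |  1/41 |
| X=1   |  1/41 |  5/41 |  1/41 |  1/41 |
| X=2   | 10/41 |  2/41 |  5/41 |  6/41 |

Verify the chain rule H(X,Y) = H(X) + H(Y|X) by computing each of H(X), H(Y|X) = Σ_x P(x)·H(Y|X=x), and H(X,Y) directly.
H(X) = 1.4244 bits, H(Y|X) = 1.7489 bits, H(X,Y) = 3.1732 bits

Marginal of X (row sums):
  P(X=0) = 5/41 + 2/41 + 2/41 + 1/41 = 10/41
  P(X=1) = 1/41 + 5/41 + 1/41 + 1/41 = 8/41
  P(X=2) = 10/41 + 2/41 + 5/41 + 6/41 = 23/41
H(X) = -[(10/41)·log₂(10/41) + (8/41)·log₂(8/41) + (23/41)·log₂(23/41)]
  = 0.496494 + 0.460010 + 0.467848 = 1.4244 bits

H(Y|X) = Σ_x P(x)·H(Y|X=x):
  X=0: P(X=0) = 10/41, P(Y|X=0) = (1/2, 1/5, 1/5, 1/10) → H(Y|X=0) = 1.760964
  X=1: P(X=1) = 8/41, P(Y|X=1) = (1/8, 5/8, 1/8, 1/8) → H(Y|X=1) = 1.548795
  X=2: P(X=2) = 23/41, P(Y|X=2) = (10/23, 2/23, 5/23, 6/23) → H(Y|X=2) = 1.813184
H(Y|X) = (10/41)·1.760964 + (8/41)·1.548795 + (23/41)·1.813184 = 1.7489 bits

H(X,Y) = -Σ_{x,y} P(x,y) log₂ P(x,y). Per-cell terms -P(x,y)·log₂P(x,y):
  X=0: 0.370198, 0.212564, 0.212564, 0.130672
  X=1: 0.130672, 0.370198, 0.130672, 0.130672
  X=2: 0.496494, 0.212564, 0.370198, 0.405745
Sum of the 12 terms: H(X,Y) = 3.1732 bits

Chain rule check:
  H(X) + H(Y|X) = 1.4244 + 1.7489 = 3.1733 bits
  H(X,Y) = 3.1732 bits
✓ Chain rule verified (Δ = 0.0001 is 4-dp rounding noise: each of the three values was rounded independently).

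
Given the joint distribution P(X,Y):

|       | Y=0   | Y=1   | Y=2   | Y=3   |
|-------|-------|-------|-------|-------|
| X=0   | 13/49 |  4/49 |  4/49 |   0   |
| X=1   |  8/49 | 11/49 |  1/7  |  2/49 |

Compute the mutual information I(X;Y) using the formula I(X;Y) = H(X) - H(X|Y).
0.1059 bits

I(X;Y) = H(X) - H(X|Y)

Marginal of X (row sums):
  P(X=0) = 13/49 + 4/49 + 4/49 + 0 = 3/7
  P(X=1) = 8/49 + 11/49 + 1/7 + 2/49 = 4/7
H(X) = -[(3/7)·log₂(3/7) + (4/7)·log₂(4/7)]
  = 0.5239 + 0.4613 = 0.9852 bits

Marginal of Y (column sums):
  P(Y=0) = 13/49 + 8/49 = 3/7
  P(Y=1) = 4/49 + 11/49 = 15/49
  P(Y=2) = 4/49 + 1/7 = 11/49
  P(Y=3) = 0 + 2/49 = 2/49
H(X|Y) = Σ_y P(y)·H(X|Y=y):
  Y=0: P(Y=0) = 3/7, P(X|Y=0) = (13/21, 8/21) → H(X|Y=0) = 0.9587
  Y=1: P(Y=1) = 15/49, P(X|Y=1) = (4/15, 11/15) → H(X|Y=1) = 0.8366
  Y=2: P(Y=2) = 11/49, P(X|Y=2) = (4/11, 7/11) → H(X|Y=2) = 0.9457
  Y=3: P(Y=3) = 2/49, P(X|Y=3) = (0, 1) → H(X|Y=3) = 0.0000
H(X|Y) = (3/7)·0.9587 + (15/49)·0.8366 + (11/49)·0.9457 + (2/49)·0.0000 = 0.8793 bits

I(X;Y) = H(X) - H(X|Y) = 0.9852 - 0.8793 = 0.1059 bits

Cross-check via I(X;Y) = H(X) + H(Y) - H(X,Y): computing H(Y) from the column sums and H(X,Y) from the 8 cells in the same way gives H(Y) = 1.7189 bits and H(X,Y) = 2.5982 bits, so
I(X;Y) = 0.9852 + 1.7189 - 2.5982 = 0.1059 bits ✓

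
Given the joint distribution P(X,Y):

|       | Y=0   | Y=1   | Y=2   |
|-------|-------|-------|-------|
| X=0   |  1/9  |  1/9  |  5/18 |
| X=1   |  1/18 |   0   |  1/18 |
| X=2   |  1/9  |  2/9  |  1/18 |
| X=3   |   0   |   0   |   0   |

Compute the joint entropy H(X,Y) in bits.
2.7472 bits

H(X,Y) = -Σ_{x,y} P(x,y) log₂ P(x,y). Per-cell terms -P(x,y)·log₂P(x,y):
  X=0: 0.3522, 0.3522, 0.5133
  X=1: 0.2317, 0.0000, 0.2317
  X=2: 0.3522, 0.4822, 0.2317
  X=3: 0.0000, 0.0000, 0.0000
  (cells with P = 0 contribute 0)
Sum of the 12 terms: H(X,Y) = 2.7472 bits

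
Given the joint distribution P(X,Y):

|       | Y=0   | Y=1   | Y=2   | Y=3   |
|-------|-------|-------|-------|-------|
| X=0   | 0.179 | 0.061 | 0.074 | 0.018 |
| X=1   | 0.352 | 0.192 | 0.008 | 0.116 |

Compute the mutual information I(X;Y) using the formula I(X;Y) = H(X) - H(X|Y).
0.1117 bits

I(X;Y) = H(X) - H(X|Y)

Marginal of X (row sums):
  P(X=0) = 0.179 + 0.061 + 0.074 + 0.018 = 0.332
  P(X=1) = 0.352 + 0.192 + 0.008 + 0.116 = 0.668
H(X) = -[0.332·log₂(0.332) + 0.668·log₂(0.668)]
  = 0.52813 + 0.38883 = 0.9170 bits

Marginal of Y (column sums):
  P(Y=0) = 0.179 + 0.352 = 0.531
  P(Y=1) = 0.061 + 0.192 = 0.253
  P(Y=2) = 0.074 + 0.008 = 0.082
  P(Y=3) = 0.018 + 0.116 = 0.134
H(X|Y) = Σ_y P(y)·H(X|Y=y):
  Y=0: P(Y=0) = 0.531, P(X|Y=0) = (179/531, 352/531) → H(X|Y=0) = 0.92202
  Y=1: P(Y=1) = 0.253, P(X|Y=1) = (61/253, 192/253) → H(X|Y=1) = 0.79688
  Y=2: P(Y=2) = 0.082, P(X|Y=2) = (37/41, 4/41) → H(X|Y=2) = 0.46122
  Y=3: P(Y=3) = 0.134, P(X|Y=3) = (9/67, 58/67) → H(X|Y=3) = 0.56919
H(X|Y) = 0.531·0.92202 + 0.253·0.79688 + 0.082·0.46122 + 0.134·0.56919 = 0.8053 bits

I(X;Y) = H(X) - H(X|Y) = 0.9170 - 0.8053 = 0.1117 bits

Cross-check via I(X;Y) = H(X) + H(Y) - H(X,Y): computing H(Y) from the column sums and H(X,Y) from the 8 cells in the same way gives H(Y) = 1.6710 bits and H(X,Y) = 2.4763 bits, so
I(X;Y) = 0.9170 + 1.6710 - 2.4763 = 0.1117 bits ✓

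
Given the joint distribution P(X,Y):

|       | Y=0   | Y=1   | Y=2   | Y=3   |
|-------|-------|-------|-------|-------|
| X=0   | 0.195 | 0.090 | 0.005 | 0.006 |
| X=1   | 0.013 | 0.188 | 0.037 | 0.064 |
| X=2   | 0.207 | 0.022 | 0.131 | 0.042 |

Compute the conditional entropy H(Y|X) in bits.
1.4173 bits

H(Y|X) = H(X,Y) - H(X)

H(X,Y) = -Σ_{x,y} P(x,y) log₂ P(x,y). Per-cell terms -P(x,y)·log₂P(x,y):
  X=0: 0.459899, 0.312654, 0.038219, 0.044285
  X=1: 0.081449, 0.453305, 0.175984, 0.253810
  X=2: 0.470366, 0.121140, 0.384139, 0.192086
Sum of the 12 terms: H(X,Y) = 2.98734 bits

Marginal of X (row sums):
  P(X=0) = 0.195 + 0.090 + 0.005 + 0.006 = 0.296
  P(X=1) = 0.013 + 0.188 + 0.037 + 0.064 = 0.302
  P(X=2) = 0.207 + 0.022 + 0.131 + 0.042 = 0.402
H(X) = -[0.296·log₂(0.296) + 0.302·log₂(0.302) + 0.402·log₂(0.402)]
  = 0.519874 + 0.521669 + 0.528523 = 1.57007 bits

H(Y|X) = H(X,Y) - H(X) = 2.98734 - 1.57007 = 1.4173 bits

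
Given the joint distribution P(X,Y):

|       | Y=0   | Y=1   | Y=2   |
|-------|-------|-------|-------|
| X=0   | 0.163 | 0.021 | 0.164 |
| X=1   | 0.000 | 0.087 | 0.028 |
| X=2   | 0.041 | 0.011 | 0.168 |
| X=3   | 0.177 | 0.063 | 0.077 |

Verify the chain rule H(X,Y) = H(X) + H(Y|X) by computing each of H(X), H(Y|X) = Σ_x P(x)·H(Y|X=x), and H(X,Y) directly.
H(X) = 1.8948 bits, H(Y|X) = 1.1987 bits, H(X,Y) = 3.0934 bits

Marginal of X (row sums):
  P(X=0) = 0.163 + 0.021 + 0.164 = 0.348
  P(X=1) = 0.000 + 0.087 + 0.028 = 0.115
  P(X=2) = 0.041 + 0.011 + 0.168 = 0.220
  P(X=3) = 0.177 + 0.063 + 0.077 = 0.317
H(X) = -[0.348·log₂(0.348) + 0.115·log₂(0.115) + 0.220·log₂(0.220) + 0.317·log₂(0.317)]
  = 0.52995 + 0.35883 + 0.48057 + 0.52541 = 1.8948 bits

H(Y|X) = Σ_x P(x)·H(Y|X=x):
  X=0: P(X=0) = 0.348, P(Y|X=0) = (163/348, 7/116, 41/87) → H(Y|X=0) = 1.26846
  X=1: P(X=1) = 0.115, P(Y|X=1) = (0, 87/115, 28/115) → H(Y|X=1) = 0.80078
  X=2: P(X=2) = 0.220, P(Y|X=2) = (41/220, 1/20, 42/55) → H(Y|X=2) = 0.96489
  X=3: P(X=3) = 0.317, P(Y|X=3) = (177/317, 63/317, 77/317) → H(Y|X=3) = 1.42860
H(Y|X) = 0.348·1.26846 + 0.115·0.80078 + 0.220·0.96489 + 0.317·1.42860 = 1.1987 bits

H(X,Y) = -Σ_{x,y} P(x,y) log₂ P(x,y). Per-cell terms -P(x,y)·log₂P(x,y):
  X=0: 0.42658, 0.11704, 0.42775
  X=1: 0.00000, 0.30649, 0.14444
  X=2: 0.18894, 0.07157, 0.43234
  X=3: 0.44218, 0.25128, 0.28482
  (cells with P = 0 contribute 0)
Sum of the 12 terms: H(X,Y) = 3.0934 bits

Chain rule check:
  H(X) + H(Y|X) = 1.8948 + 1.1987 = 3.0935 bits
  H(X,Y) = 3.0934 bits
✓ Chain rule verified (Δ = 0.0001 is 4-dp rounding noise: each of the three values was rounded independently).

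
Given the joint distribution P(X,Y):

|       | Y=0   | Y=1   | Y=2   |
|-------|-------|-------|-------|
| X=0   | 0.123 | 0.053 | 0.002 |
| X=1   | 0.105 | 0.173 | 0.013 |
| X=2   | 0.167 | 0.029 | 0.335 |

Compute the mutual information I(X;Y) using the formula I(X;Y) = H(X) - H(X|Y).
0.4255 bits

I(X;Y) = H(X) - H(X|Y)

Marginal of X (row sums):
  P(X=0) = 0.123 + 0.053 + 0.002 = 0.178
  P(X=1) = 0.105 + 0.173 + 0.013 = 0.291
  P(X=2) = 0.167 + 0.029 + 0.335 = 0.531
H(X) = -[0.178·log₂(0.178) + 0.291·log₂(0.291) + 0.531·log₂(0.531)]
  = 0.44323 + 0.51824 + 0.48492 = 1.4464 bits

Marginal of Y (column sums):
  P(Y=0) = 0.123 + 0.105 + 0.167 = 0.395
  P(Y=1) = 0.053 + 0.173 + 0.029 = 0.255
  P(Y=2) = 0.002 + 0.013 + 0.335 = 0.350
H(X|Y) = Σ_y P(y)·H(X|Y=y):
  Y=0: P(Y=0) = 0.395, P(X|Y=0) = (123/395, 21/79, 167/395) → H(X|Y=0) = 1.55735
  Y=1: P(Y=1) = 0.255, P(X|Y=1) = (53/255, 173/255, 29/255) → H(X|Y=1) = 1.20748
  Y=2: P(Y=2) = 0.350, P(X|Y=2) = (1/175, 13/350, 67/70) → H(X|Y=2) = 0.27952
H(X|Y) = 0.395·1.55735 + 0.255·1.20748 + 0.350·0.27952 = 1.0209 bits

I(X;Y) = H(X) - H(X|Y) = 1.4464 - 1.0209 = 0.4255 bits

Cross-check via I(X;Y) = H(X) + H(Y) - H(X,Y): computing H(Y) from the column sums and H(X,Y) from the 9 cells in the same way gives H(Y) = 1.5621 bits and H(X,Y) = 2.5830 bits, so
I(X;Y) = 1.4464 + 1.5621 - 2.5830 = 0.4255 bits ✓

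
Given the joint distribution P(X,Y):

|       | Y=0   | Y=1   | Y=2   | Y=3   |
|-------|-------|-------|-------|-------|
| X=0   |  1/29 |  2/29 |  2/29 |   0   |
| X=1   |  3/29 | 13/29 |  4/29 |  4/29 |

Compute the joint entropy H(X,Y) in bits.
2.3455 bits

H(X,Y) = -Σ_{x,y} P(x,y) log₂ P(x,y). Per-cell terms -P(x,y)·log₂P(x,y):
  X=0: 0.167517, 0.266068, 0.266068, 0.000000
  X=1: 0.338588, 0.518898, 0.394204, 0.394204
  (cells with P = 0 contribute 0)
Sum of the 8 terms: H(X,Y) = 2.3455 bits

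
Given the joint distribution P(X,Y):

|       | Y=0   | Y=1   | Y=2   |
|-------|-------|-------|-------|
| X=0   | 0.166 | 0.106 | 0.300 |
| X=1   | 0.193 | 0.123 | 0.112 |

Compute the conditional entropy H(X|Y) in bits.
0.9334 bits

H(X|Y) = H(X,Y) - H(Y)

H(X,Y) = -Σ_{x,y} P(x,y) log₂ P(x,y). Per-cell terms -P(x,y)·log₂P(x,y):
  X=0: 0.43006, 0.34321, 0.52109
  X=1: 0.45805, 0.37186, 0.35374
Sum of the 6 terms: H(X,Y) = 2.4780 bits

Marginal of Y (column sums):
  P(Y=0) = 0.166 + 0.193 = 0.359
  P(Y=1) = 0.106 + 0.123 = 0.229
  P(Y=2) = 0.300 + 0.112 = 0.412
H(Y) = -[0.359·log₂(0.359) + 0.229·log₂(0.229) + 0.412·log₂(0.412)]
  = 0.53058 + 0.48699 + 0.52706 = 1.5446 bits

H(X|Y) = H(X,Y) - H(Y) = 2.4780 - 1.5446 = 0.9334 bits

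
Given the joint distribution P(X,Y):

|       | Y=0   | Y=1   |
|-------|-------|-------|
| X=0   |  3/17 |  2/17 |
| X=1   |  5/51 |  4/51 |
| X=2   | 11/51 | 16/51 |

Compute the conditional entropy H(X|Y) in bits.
1.4236 bits

H(X|Y) = H(X,Y) - H(Y)

H(X,Y) = -Σ_{x,y} P(x,y) log₂ P(x,y). Per-cell terms -P(x,y)·log₂P(x,y):
  X=0: 0.441618, 0.363231
  X=1: 0.328480, 0.288033
  X=2: 0.477312, 0.524682
Sum of the 6 terms: H(X,Y) = 2.42336 bits

Marginal of Y (column sums):
  P(Y=0) = 3/17 + 5/51 + 11/51 = 25/51
  P(Y=1) = 2/17 + 4/51 + 16/51 = 26/51
H(Y) = -[(25/51)·log₂(25/51) + (26/51)·log₂(26/51)]
  = 0.504201 + 0.495522 = 0.99972 bits

H(X|Y) = H(X,Y) - H(Y) = 2.42336 - 0.99972 = 1.4236 bits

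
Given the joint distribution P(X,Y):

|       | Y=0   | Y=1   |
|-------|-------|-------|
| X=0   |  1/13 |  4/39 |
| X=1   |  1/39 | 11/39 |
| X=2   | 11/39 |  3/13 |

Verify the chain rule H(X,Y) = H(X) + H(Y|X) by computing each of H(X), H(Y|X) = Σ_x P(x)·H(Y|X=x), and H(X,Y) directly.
H(X) = 1.4621 bits, H(Y|X) = 0.8133 bits, H(X,Y) = 2.2754 bits

Marginal of X (row sums):
  P(X=0) = 1/13 + 4/39 = 7/39
  P(X=1) = 1/39 + 11/39 = 4/13
  P(X=2) = 11/39 + 3/13 = 20/39
H(X) = -[(7/39)·log₂(7/39) + (4/13)·log₂(4/13) + (20/39)·log₂(20/39)]
  = 0.44478 + 0.52321 + 0.49409 = 1.4621 bits

H(Y|X) = Σ_x P(x)·H(Y|X=x):
  X=0: P(X=0) = 7/39, P(Y|X=0) = (3/7, 4/7) → H(Y|X=0) = 0.98523
  X=1: P(X=1) = 4/13, P(Y|X=1) = (1/12, 11/12) → H(Y|X=1) = 0.41382
  X=2: P(X=2) = 20/39, P(Y|X=2) = (11/20, 9/20) → H(Y|X=2) = 0.99277
H(Y|X) = (7/39)·0.98523 + (4/13)·0.41382 + (20/39)·0.99277 = 0.8133 bits

H(X,Y) = -Σ_{x,y} P(x,y) log₂ P(x,y). Per-cell terms -P(x,y)·log₂P(x,y):
  X=0: 0.28465, 0.33696
  X=1: 0.13552, 0.51502
  X=2: 0.51502, 0.48819
Sum of the 6 terms: H(X,Y) = 2.2754 bits

Chain rule check:
  H(X) + H(Y|X) = 1.4621 + 0.8133 = 2.2754 bits
  H(X,Y) = 2.2754 bits
✓ Chain rule verified.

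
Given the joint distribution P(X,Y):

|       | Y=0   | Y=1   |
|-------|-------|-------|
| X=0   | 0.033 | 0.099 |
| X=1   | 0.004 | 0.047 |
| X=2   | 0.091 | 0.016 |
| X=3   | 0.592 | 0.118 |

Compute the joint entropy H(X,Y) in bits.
1.9536 bits

H(X,Y) = -Σ_{x,y} P(x,y) log₂ P(x,y). Per-cell terms -P(x,y)·log₂P(x,y):
  X=0: 0.1624, 0.3303
  X=1: 0.0319, 0.2073
  X=2: 0.3147, 0.0955
  X=3: 0.4477, 0.3638
Sum of the 8 terms: H(X,Y) = 1.9536 bits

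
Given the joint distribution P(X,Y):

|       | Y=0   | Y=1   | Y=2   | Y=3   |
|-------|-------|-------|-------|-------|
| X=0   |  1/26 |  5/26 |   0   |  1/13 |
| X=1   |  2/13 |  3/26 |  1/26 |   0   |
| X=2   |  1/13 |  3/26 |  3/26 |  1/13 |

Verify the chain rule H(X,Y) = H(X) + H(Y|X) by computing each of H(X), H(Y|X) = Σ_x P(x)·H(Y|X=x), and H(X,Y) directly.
H(X) = 1.5766 bits, H(Y|X) = 1.5902 bits, H(X,Y) = 3.1668 bits

Marginal of X (row sums):
  P(X=0) = 1/26 + 5/26 + 0 + 1/13 = 4/13
  P(X=1) = 2/13 + 3/26 + 1/26 + 0 = 4/13
  P(X=2) = 1/13 + 3/26 + 3/26 + 1/13 = 5/13
H(X) = -[(4/13)·log₂(4/13) + (4/13)·log₂(4/13) + (5/13)·log₂(5/13)]
  = 0.5232 + 0.5232 + 0.5302 = 1.5766 bits

H(Y|X) = Σ_x P(x)·H(Y|X=x):
  X=0: P(X=0) = 4/13, P(Y|X=0) = (1/8, 5/8, 0, 1/4) → H(Y|X=0) = 1.2988
  X=1: P(X=1) = 4/13, P(Y|X=1) = (1/2, 3/8, 1/8, 0) → H(Y|X=1) = 1.4056
  X=2: P(X=2) = 5/13, P(Y|X=2) = (1/5, 3/10, 3/10, 1/5) → H(Y|X=2) = 1.9710
H(Y|X) = (4/13)·1.2988 + (4/13)·1.4056 + (5/13)·1.9710 = 1.5902 bits

H(X,Y) = -Σ_{x,y} P(x,y) log₂ P(x,y). Per-cell terms -P(x,y)·log₂P(x,y):
  X=0: 0.1808, 0.4574, 0.0000, 0.2846
  X=1: 0.4155, 0.3595, 0.1808, 0.0000
  X=2: 0.2846, 0.3595, 0.3595, 0.2846
  (cells with P = 0 contribute 0)
Sum of the 12 terms: H(X,Y) = 3.1668 bits

Chain rule check:
  H(X) + H(Y|X) = 1.5766 + 1.5902 = 3.1668 bits
  H(X,Y) = 3.1668 bits
✓ Chain rule verified.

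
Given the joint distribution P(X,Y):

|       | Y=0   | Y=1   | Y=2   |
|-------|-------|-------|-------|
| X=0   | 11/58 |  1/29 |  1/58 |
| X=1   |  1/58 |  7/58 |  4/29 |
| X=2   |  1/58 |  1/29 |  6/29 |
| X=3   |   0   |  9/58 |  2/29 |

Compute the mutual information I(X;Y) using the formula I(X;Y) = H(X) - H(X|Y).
0.5235 bits

I(X;Y) = H(X) - H(X|Y)

Marginal of X (row sums):
  P(X=0) = 11/58 + 1/29 + 1/58 = 7/29
  P(X=1) = 1/58 + 7/58 + 4/29 = 8/29
  P(X=2) = 1/58 + 1/29 + 6/29 = 15/58
  P(X=3) = 0 + 9/58 + 2/29 = 13/58
H(X) = -[(7/29)·log₂(7/29) + (8/29)·log₂(8/29) + (15/58)·log₂(15/58) + (13/58)·log₂(13/58)]
  = 0.4950 + 0.5125 + 0.5046 + 0.4836 = 1.9957 bits

Marginal of Y (column sums):
  P(Y=0) = 11/58 + 1/58 + 1/58 + 0 = 13/58
  P(Y=1) = 1/29 + 7/58 + 1/29 + 9/58 = 10/29
  P(Y=2) = 1/58 + 4/29 + 6/29 + 2/29 = 25/58
H(X|Y) = Σ_y P(y)·H(X|Y=y):
  Y=0: P(Y=0) = 13/58, P(X|Y=0) = (11/13, 1/13, 1/13, 0) → H(X|Y=0) = 0.7732
  Y=1: P(Y=1) = 10/29, P(X|Y=1) = (1/10, 7/20, 1/10, 9/20) → H(X|Y=1) = 1.7129
  Y=2: P(Y=2) = 25/58, P(X|Y=2) = (1/25, 8/25, 12/25, 4/25) → H(X|Y=2) = 1.6431
H(X|Y) = (13/58)·0.7732 + (10/29)·1.7129 + (25/58)·1.6431 = 1.4722 bits

I(X;Y) = H(X) - H(X|Y) = 1.9957 - 1.4722 = 0.5235 bits

Cross-check via I(X;Y) = H(X) + H(Y) - H(X,Y): computing H(Y) from the column sums and H(X,Y) from the 12 cells in the same way gives H(Y) = 1.5366 bits and H(X,Y) = 3.0088 bits, so
I(X;Y) = 1.9957 + 1.5366 - 3.0088 = 0.5235 bits ✓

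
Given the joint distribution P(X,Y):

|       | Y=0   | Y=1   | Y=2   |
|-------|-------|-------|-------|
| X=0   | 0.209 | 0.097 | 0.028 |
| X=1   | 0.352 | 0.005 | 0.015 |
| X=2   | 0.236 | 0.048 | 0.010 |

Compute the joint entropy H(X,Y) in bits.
2.3706 bits

H(X,Y) = -Σ_{x,y} P(x,y) log₂ P(x,y). Per-cell terms -P(x,y)·log₂P(x,y):
  X=0: 0.47201, 0.32649, 0.14444
  X=1: 0.53024, 0.03822, 0.09088
  X=2: 0.49162, 0.21028, 0.06644
Sum of the 9 terms: H(X,Y) = 2.3706 bits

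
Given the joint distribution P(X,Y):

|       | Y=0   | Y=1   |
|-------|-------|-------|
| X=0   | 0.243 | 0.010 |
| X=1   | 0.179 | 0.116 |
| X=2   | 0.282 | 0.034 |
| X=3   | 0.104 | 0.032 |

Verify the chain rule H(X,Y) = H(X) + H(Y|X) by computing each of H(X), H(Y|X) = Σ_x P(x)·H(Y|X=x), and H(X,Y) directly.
H(X) = 1.9378 bits, H(Y|X) = 0.6087 bits, H(X,Y) = 2.5465 bits

Marginal of X (row sums):
  P(X=0) = 0.243 + 0.010 = 0.253
  P(X=1) = 0.179 + 0.116 = 0.295
  P(X=2) = 0.282 + 0.034 = 0.316
  P(X=3) = 0.104 + 0.032 = 0.136
H(X) = -[0.253·log₂(0.253) + 0.295·log₂(0.295) + 0.316·log₂(0.316) + 0.136·log₂(0.136)]
  = 0.501646 + 0.519558 + 0.525193 + 0.391452 = 1.9378 bits

H(Y|X) = Σ_x P(x)·H(Y|X=x):
  X=0: P(X=0) = 0.253, P(Y|X=0) = (243/253, 10/253) → H(Y|X=0) = 0.240113
  X=1: P(X=1) = 0.295, P(Y|X=1) = (179/295, 116/295) → H(Y|X=1) = 0.966846
  X=2: P(X=2) = 0.316, P(Y|X=2) = (141/158, 17/158) → H(Y|X=2) = 0.492619
  X=3: P(X=3) = 0.136, P(Y|X=3) = (13/17, 4/17) → H(Y|X=3) = 0.787127
H(Y|X) = 0.253·0.240113 + 0.295·0.966846 + 0.316·0.492619 + 0.136·0.787127 = 0.6087 bits

H(X,Y) = -Σ_{x,y} P(x,y) log₂ P(x,y). Per-cell terms -P(x,y)·log₂P(x,y):
  X=0: 0.495956, 0.066439
  X=1: 0.444272, 0.360505
  X=2: 0.514998, 0.165863
  X=3: 0.339596, 0.158905
Sum of the 8 terms: H(X,Y) = 2.5465 bits

Chain rule check:
  H(X) + H(Y|X) = 1.9378 + 0.6087 = 2.5465 bits
  H(X,Y) = 2.5465 bits
✓ Chain rule verified.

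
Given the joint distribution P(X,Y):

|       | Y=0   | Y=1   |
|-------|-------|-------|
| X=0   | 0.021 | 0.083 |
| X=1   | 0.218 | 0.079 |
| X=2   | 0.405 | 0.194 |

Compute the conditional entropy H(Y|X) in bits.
0.8679 bits

H(Y|X) = H(X,Y) - H(X)

H(X,Y) = -Σ_{x,y} P(x,y) log₂ P(x,y). Per-cell terms -P(x,y)·log₂P(x,y):
  X=0: 0.1170428, 0.2980318
  X=1: 0.4790768, 0.2892983
  X=2: 0.5281225, 0.4589791
Sum of the 6 terms: H(X,Y) = 2.170551 bits

Marginal of X (row sums):
  P(X=0) = 0.021 + 0.083 = 0.104
  P(X=1) = 0.218 + 0.079 = 0.297
  P(X=2) = 0.405 + 0.194 = 0.599
H(X) = -[0.104·log₂(0.104) + 0.297·log₂(0.297) + 0.599·log₂(0.599)]
  = 0.3395958 + 0.5201852 + 0.4428839 = 1.302665 bits

H(Y|X) = H(X,Y) - H(X) = 2.170551 - 1.302665 = 0.8679 bits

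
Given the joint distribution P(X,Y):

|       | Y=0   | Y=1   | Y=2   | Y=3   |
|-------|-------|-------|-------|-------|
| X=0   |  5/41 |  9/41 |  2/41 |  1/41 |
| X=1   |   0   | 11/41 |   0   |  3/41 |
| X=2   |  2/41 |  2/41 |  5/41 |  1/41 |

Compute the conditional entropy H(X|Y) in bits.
1.1820 bits

H(X|Y) = H(X,Y) - H(Y)

H(X,Y) = -Σ_{x,y} P(x,y) log₂ P(x,y). Per-cell terms -P(x,y)·log₂P(x,y):
  X=0: 0.37020, 0.48021, 0.21256, 0.13067
  X=1: 0.00000, 0.50925, 0.00000, 0.27604
  X=2: 0.21256, 0.21256, 0.37020, 0.13067
  (cells with P = 0 contribute 0)
Sum of the 12 terms: H(X,Y) = 2.9049 bits

Marginal of Y (column sums):
  P(Y=0) = 5/41 + 0 + 2/41 = 7/41
  P(Y=1) = 9/41 + 11/41 + 2/41 = 22/41
  P(Y=2) = 2/41 + 0 + 5/41 = 7/41
  P(Y=3) = 1/41 + 3/41 + 1/41 = 5/41
H(Y) = -[(7/41)·log₂(7/41) + (22/41)·log₂(22/41) + (7/41)·log₂(7/41) + (5/41)·log₂(5/41)]
  = 0.43540 + 0.48192 + 0.43540 + 0.37020 = 1.7229 bits

H(X|Y) = H(X,Y) - H(Y) = 2.9049 - 1.7229 = 1.1820 bits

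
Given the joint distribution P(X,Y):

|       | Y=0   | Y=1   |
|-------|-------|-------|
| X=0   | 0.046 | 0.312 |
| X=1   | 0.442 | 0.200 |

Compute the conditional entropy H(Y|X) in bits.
0.7726 bits

H(Y|X) = H(X,Y) - H(X)

H(X,Y) = -Σ_{x,y} P(x,y) log₂ P(x,y). Per-cell terms -P(x,y)·log₂P(x,y):
  X=0: 0.2043, 0.5243
  X=1: 0.5206, 0.4644
Sum of the 4 terms: H(X,Y) = 1.7136 bits

Marginal of X (row sums):
  P(X=0) = 0.046 + 0.312 = 0.358
  P(X=1) = 0.442 + 0.200 = 0.642
H(X) = -[0.358·log₂(0.358) + 0.642·log₂(0.642)]
  = 0.5305 + 0.4105 = 0.9410 bits

H(Y|X) = H(X,Y) - H(X) = 1.7136 - 0.9410 = 0.7726 bits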